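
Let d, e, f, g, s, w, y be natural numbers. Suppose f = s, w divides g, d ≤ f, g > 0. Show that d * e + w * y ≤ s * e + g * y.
Since f = s and d ≤ f, d ≤ s. By multiplying by a non-negative, d * e ≤ s * e. Since w divides g and g > 0, w ≤ g. By multiplying by a non-negative, w * y ≤ g * y. d * e ≤ s * e, so d * e + w * y ≤ s * e + g * y.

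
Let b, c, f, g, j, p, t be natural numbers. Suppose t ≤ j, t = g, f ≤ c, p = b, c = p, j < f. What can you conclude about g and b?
g < b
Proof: From t = g and t ≤ j, g ≤ j. Since j < f, g < f. Because c = p and p = b, c = b. Since f ≤ c, f ≤ b. g < f, so g < b.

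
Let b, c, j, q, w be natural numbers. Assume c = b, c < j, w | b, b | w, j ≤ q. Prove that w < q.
b | w and w | b, therefore b = w. Because c = b, c = w. Because c < j and j ≤ q, c < q. Since c = w, w < q.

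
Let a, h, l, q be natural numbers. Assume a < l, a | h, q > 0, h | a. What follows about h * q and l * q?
h * q < l * q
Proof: Since a | h and h | a, a = h. From a < l, h < l. Since q > 0, h * q < l * q.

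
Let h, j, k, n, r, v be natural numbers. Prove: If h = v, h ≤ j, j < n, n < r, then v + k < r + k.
From j < n and n < r, j < r. Since h ≤ j, h < r. Since h = v, v < r. Then v + k < r + k.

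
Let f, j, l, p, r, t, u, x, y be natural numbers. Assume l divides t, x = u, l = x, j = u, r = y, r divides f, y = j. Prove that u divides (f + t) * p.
From r = y and y = j, r = j. r divides f, so j divides f. j = u, so u divides f. From l = x and x = u, l = u. Since l divides t, u divides t. Since u divides f, u divides f + t. Then u divides (f + t) * p.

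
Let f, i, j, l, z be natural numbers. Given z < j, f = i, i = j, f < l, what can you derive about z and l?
z < l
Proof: Because f = i and i = j, f = j. Since f < l, j < l. z < j, so z < l.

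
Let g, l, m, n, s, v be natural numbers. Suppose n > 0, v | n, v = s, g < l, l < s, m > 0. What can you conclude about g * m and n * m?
g * m < n * m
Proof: g < l and l < s, hence g < s. v = s and v | n, therefore s | n. n > 0, so s ≤ n. Since g < s, g < n. Since m > 0, g * m < n * m.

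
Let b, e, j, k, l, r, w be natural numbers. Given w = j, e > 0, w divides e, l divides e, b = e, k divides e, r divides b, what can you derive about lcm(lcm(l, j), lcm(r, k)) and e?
lcm(lcm(l, j), lcm(r, k)) ≤ e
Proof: w = j and w divides e, hence j divides e. l divides e, so lcm(l, j) divides e. b = e and r divides b, therefore r divides e. k divides e, so lcm(r, k) divides e. Since lcm(l, j) divides e, lcm(lcm(l, j), lcm(r, k)) divides e. From e > 0, lcm(lcm(l, j), lcm(r, k)) ≤ e.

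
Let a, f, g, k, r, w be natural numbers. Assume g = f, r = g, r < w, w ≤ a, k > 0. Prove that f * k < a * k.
r < w and w ≤ a, hence r < a. Because r = g, g < a. g = f, so f < a. Because k > 0, f * k < a * k.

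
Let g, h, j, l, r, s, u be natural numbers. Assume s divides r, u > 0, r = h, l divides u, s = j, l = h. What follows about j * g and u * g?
j * g ≤ u * g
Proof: Because s = j and s divides r, j divides r. Since r = h, j divides h. Since l = h and l divides u, h divides u. j divides h, so j divides u. u > 0, so j ≤ u. By multiplying by a non-negative, j * g ≤ u * g.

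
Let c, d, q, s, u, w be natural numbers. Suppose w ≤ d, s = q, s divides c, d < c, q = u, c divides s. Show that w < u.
From c divides s and s divides c, c = s. Because s = q, c = q. Since q = u, c = u. w ≤ d and d < c, thus w < c. c = u, so w < u.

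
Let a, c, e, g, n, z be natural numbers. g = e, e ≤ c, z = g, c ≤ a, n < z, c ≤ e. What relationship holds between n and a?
n < a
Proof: Because e ≤ c and c ≤ e, e = c. z = g and g = e, so z = e. Since n < z, n < e. Since e = c, n < c. Since c ≤ a, n < a.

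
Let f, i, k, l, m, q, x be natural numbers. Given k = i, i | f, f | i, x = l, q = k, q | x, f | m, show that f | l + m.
i | f and f | i, so i = f. k = i, so k = f. q = k and q | x, thus k | x. x = l, so k | l. Since k = f, f | l. f | m, so f | l + m.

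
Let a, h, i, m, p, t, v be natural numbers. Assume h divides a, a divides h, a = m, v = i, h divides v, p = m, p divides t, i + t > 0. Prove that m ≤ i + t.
h divides a and a divides h, so h = a. From a = m, h = m. Because v = i and h divides v, h divides i. h = m, so m divides i. p = m and p divides t, hence m divides t. Since m divides i, m divides i + t. i + t > 0, so m ≤ i + t.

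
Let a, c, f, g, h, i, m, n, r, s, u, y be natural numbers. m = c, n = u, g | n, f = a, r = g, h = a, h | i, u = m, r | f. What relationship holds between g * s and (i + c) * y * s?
g * s | (i + c) * y * s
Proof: Since r = g and r | f, g | f. f = a, so g | a. h = a and h | i, hence a | i. g | a, so g | i. n = u and u = m, therefore n = m. m = c, so n = c. g | n, so g | c. Since g | i, g | i + c. Then g | (i + c) * y. Then g * s | (i + c) * y * s.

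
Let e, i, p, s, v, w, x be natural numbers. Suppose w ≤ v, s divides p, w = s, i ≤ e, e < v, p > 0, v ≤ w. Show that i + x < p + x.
From v ≤ w and w ≤ v, v = w. Since e < v, e < w. Since i ≤ e, i < w. Since w = s, i < s. s divides p and p > 0, so s ≤ p. i < s, so i < p. Then i + x < p + x.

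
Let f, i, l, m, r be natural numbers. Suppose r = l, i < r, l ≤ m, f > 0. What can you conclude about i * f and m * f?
i * f < m * f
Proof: r = l and i < r, hence i < l. Since l ≤ m, i < m. From f > 0, i * f < m * f.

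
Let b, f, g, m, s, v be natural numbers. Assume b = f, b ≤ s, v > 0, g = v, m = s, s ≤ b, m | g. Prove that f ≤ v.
Since s ≤ b and b ≤ s, s = b. Since m = s, m = b. g = v and m | g, thus m | v. m = b, so b | v. v > 0, so b ≤ v. From b = f, f ≤ v.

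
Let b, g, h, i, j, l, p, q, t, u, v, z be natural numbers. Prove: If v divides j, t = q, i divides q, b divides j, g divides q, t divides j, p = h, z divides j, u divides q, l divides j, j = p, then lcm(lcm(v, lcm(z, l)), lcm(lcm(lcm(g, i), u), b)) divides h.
j = p and p = h, hence j = h. Since z divides j and l divides j, lcm(z, l) divides j. Since v divides j, lcm(v, lcm(z, l)) divides j. g divides q and i divides q, so lcm(g, i) divides q. Since u divides q, lcm(lcm(g, i), u) divides q. t = q and t divides j, thus q divides j. From lcm(lcm(g, i), u) divides q, lcm(lcm(g, i), u) divides j. Since b divides j, lcm(lcm(lcm(g, i), u), b) divides j. lcm(v, lcm(z, l)) divides j, so lcm(lcm(v, lcm(z, l)), lcm(lcm(lcm(g, i), u), b)) divides j. Since j = h, lcm(lcm(v, lcm(z, l)), lcm(lcm(lcm(g, i), u), b)) divides h.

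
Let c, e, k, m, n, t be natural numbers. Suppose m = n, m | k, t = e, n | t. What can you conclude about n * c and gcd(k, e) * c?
n * c | gcd(k, e) * c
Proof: m = n and m | k, so n | k. Because t = e and n | t, n | e. n | k, so n | gcd(k, e). Then n * c | gcd(k, e) * c.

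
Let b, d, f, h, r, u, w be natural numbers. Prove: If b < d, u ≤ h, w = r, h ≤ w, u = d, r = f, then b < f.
w = r and r = f, so w = f. u ≤ h and h ≤ w, hence u ≤ w. w = f, so u ≤ f. u = d, so d ≤ f. Since b < d, b < f.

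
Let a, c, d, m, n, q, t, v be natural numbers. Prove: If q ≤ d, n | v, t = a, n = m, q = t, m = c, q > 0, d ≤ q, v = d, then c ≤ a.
q = t and t = a, hence q = a. From d ≤ q and q ≤ d, d = q. Since v = d, v = q. n = m and n | v, therefore m | v. From v = q, m | q. Since m = c, c | q. Since q > 0, c ≤ q. Since q = a, c ≤ a.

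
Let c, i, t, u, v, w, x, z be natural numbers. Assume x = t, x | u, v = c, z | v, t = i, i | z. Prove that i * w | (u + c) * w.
x = t and t = i, therefore x = i. x | u, so i | u. v = c and z | v, therefore z | c. i | z, so i | c. i | u, so i | u + c. Then i * w | (u + c) * w.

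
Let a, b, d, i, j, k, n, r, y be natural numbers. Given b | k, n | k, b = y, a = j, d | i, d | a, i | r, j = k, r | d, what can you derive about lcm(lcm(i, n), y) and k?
lcm(lcm(i, n), y) | k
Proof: Because i | r and r | d, i | d. Because d | i, d = i. Because a = j and j = k, a = k. d | a, so d | k. Since d = i, i | k. Since n | k, lcm(i, n) | k. b = y and b | k, hence y | k. Since lcm(i, n) | k, lcm(lcm(i, n), y) | k.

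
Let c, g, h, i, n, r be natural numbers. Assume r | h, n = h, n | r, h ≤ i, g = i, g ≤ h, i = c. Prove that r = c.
n = h and n | r, hence h | r. Since r | h, r = h. From g = i and g ≤ h, i ≤ h. Since h ≤ i, h = i. Since r = h, r = i. i = c, so r = c.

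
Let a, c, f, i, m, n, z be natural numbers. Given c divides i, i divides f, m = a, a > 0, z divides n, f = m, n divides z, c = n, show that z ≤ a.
n divides z and z divides n, so n = z. c = n, so c = z. From f = m and m = a, f = a. Because c divides i and i divides f, c divides f. f = a, so c divides a. Since a > 0, c ≤ a. c = z, so z ≤ a.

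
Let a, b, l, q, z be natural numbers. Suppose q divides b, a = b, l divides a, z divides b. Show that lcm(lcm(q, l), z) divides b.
Because a = b and l divides a, l divides b. Since q divides b, lcm(q, l) divides b. Since z divides b, lcm(lcm(q, l), z) divides b.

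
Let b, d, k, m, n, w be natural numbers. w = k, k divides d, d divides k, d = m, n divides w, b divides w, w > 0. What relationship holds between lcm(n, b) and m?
lcm(n, b) ≤ m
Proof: Because k divides d and d divides k, k = d. w = k, so w = d. d = m, so w = m. n divides w and b divides w, hence lcm(n, b) divides w. w > 0, so lcm(n, b) ≤ w. Since w = m, lcm(n, b) ≤ m.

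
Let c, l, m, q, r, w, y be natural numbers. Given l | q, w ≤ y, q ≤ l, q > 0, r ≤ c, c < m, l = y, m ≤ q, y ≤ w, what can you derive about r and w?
r < w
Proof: Because y ≤ w and w ≤ y, y = w. Because l | q and q > 0, l ≤ q. Since q ≤ l, q = l. l = y, so q = y. c < m and m ≤ q, thus c < q. q = y, so c < y. Since y = w, c < w. Since r ≤ c, r < w.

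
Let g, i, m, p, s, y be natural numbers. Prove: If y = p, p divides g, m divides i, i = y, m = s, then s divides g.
i = y and m divides i, so m divides y. y = p, so m divides p. Since m = s, s divides p. Since p divides g, s divides g.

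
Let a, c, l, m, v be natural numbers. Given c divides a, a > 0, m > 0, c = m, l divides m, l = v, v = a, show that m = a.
c = m and c divides a, thus m divides a. a > 0, so m ≤ a. Because l = v and l divides m, v divides m. Since m > 0, v ≤ m. Since v = a, a ≤ m. m ≤ a, so m = a.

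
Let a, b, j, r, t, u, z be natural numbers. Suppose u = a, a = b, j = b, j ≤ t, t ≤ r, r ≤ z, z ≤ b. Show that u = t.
Since u = a and a = b, u = b. Since j = b and j ≤ t, b ≤ t. t ≤ r and r ≤ z, hence t ≤ z. From z ≤ b, t ≤ b. Since b ≤ t, b = t. Since u = b, u = t.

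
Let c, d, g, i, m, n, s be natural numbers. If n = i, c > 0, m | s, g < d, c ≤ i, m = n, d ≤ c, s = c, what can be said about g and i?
g < i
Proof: m = n and n = i, so m = i. s = c and m | s, hence m | c. Since c > 0, m ≤ c. m = i, so i ≤ c. c ≤ i, so c = i. Since g < d and d ≤ c, g < c. Because c = i, g < i.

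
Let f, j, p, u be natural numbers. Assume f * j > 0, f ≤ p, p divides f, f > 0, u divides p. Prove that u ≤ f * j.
p divides f and f > 0, so p ≤ f. f ≤ p, so p = f. u divides p, so u divides f. Then u divides f * j. f * j > 0, so u ≤ f * j.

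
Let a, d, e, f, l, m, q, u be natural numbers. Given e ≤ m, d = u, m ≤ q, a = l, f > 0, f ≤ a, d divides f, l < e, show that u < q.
d divides f and f > 0, so d ≤ f. Since a = l and f ≤ a, f ≤ l. Since d ≤ f, d ≤ l. l < e, so d < e. Since d = u, u < e. From e ≤ m and m ≤ q, e ≤ q. From u < e, u < q.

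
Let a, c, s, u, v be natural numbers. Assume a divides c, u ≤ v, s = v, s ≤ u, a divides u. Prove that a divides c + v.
s = v and s ≤ u, hence v ≤ u. Since u ≤ v, u = v. a divides u, so a divides v. a divides c, so a divides c + v.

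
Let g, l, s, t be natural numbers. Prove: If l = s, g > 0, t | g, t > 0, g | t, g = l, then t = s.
Because t | g and g > 0, t ≤ g. g | t and t > 0, hence g ≤ t. From t ≤ g, t = g. g = l, so t = l. Because l = s, t = s.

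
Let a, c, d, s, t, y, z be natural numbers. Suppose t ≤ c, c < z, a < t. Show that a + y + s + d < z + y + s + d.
t ≤ c and c < z, hence t < z. Since a < t, a < z. Then a + y < z + y. Then a + y + s < z + y + s. Then a + y + s + d < z + y + s + d.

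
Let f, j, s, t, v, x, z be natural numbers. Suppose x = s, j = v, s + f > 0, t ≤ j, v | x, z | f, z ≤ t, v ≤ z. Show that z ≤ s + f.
j = v and t ≤ j, so t ≤ v. z ≤ t, so z ≤ v. From v ≤ z, v = z. Since v | x, z | x. x = s, so z | s. Because z | f, z | s + f. Since s + f > 0, z ≤ s + f.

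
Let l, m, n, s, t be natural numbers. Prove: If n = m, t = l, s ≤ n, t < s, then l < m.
t = l and t < s, so l < s. n = m and s ≤ n, hence s ≤ m. l < s, so l < m.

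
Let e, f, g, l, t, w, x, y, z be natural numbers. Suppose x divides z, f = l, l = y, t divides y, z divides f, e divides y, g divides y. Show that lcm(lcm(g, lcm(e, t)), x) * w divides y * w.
e divides y and t divides y, therefore lcm(e, t) divides y. g divides y, so lcm(g, lcm(e, t)) divides y. From f = l and l = y, f = y. x divides z and z divides f, hence x divides f. f = y, so x divides y. Since lcm(g, lcm(e, t)) divides y, lcm(lcm(g, lcm(e, t)), x) divides y. Then lcm(lcm(g, lcm(e, t)), x) * w divides y * w.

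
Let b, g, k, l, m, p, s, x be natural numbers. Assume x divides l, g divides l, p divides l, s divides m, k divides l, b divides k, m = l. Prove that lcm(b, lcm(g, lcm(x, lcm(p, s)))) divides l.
b divides k and k divides l, thus b divides l. m = l and s divides m, thus s divides l. p divides l, so lcm(p, s) divides l. x divides l, so lcm(x, lcm(p, s)) divides l. Since g divides l, lcm(g, lcm(x, lcm(p, s))) divides l. b divides l, so lcm(b, lcm(g, lcm(x, lcm(p, s)))) divides l.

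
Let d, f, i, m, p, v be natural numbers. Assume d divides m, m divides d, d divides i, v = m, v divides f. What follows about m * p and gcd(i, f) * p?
m * p divides gcd(i, f) * p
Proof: Because d divides m and m divides d, d = m. Since d divides i, m divides i. Since v = m and v divides f, m divides f. Since m divides i, m divides gcd(i, f). Then m * p divides gcd(i, f) * p.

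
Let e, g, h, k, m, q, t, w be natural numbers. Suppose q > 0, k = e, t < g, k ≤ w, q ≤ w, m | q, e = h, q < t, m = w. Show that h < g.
Because k = e and e = h, k = h. m = w and m | q, thus w | q. Because q > 0, w ≤ q. q ≤ w, so w = q. From k ≤ w, k ≤ q. q < t and t < g, thus q < g. k ≤ q, so k < g. Since k = h, h < g.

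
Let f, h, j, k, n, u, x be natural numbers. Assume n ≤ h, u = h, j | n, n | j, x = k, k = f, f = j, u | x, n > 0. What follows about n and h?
n = h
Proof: j | n and n | j, therefore j = n. Because k = f and f = j, k = j. Since x = k, x = j. From u | x, u | j. Since j = n, u | n. u = h, so h | n. Since n > 0, h ≤ n. n ≤ h, so n = h.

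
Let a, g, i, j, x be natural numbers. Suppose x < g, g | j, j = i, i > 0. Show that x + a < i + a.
From j = i and g | j, g | i. Because i > 0, g ≤ i. x < g, so x < i. Then x + a < i + a.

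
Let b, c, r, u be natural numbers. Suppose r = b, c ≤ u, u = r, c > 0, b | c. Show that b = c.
u = r and r = b, so u = b. Because c ≤ u, c ≤ b. Because b | c and c > 0, b ≤ c. c ≤ b, so c = b. Then b = c.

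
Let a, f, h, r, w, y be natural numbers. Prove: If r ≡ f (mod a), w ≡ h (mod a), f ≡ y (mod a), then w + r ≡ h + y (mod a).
r ≡ f (mod a) and f ≡ y (mod a), thus r ≡ y (mod a). Since w ≡ h (mod a), by adding congruences, w + r ≡ h + y (mod a).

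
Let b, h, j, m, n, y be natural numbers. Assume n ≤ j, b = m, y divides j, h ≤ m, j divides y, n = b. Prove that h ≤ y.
j divides y and y divides j, hence j = y. n = b and b = m, thus n = m. n ≤ j, so m ≤ j. h ≤ m, so h ≤ j. j = y, so h ≤ y.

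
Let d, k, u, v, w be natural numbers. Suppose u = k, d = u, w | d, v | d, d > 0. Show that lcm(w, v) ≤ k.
w | d and v | d, so lcm(w, v) | d. Since d > 0, lcm(w, v) ≤ d. Since d = u, lcm(w, v) ≤ u. Since u = k, lcm(w, v) ≤ k.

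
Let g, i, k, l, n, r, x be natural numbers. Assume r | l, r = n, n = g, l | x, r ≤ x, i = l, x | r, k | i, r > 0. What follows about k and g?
k | g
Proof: From x | r and r > 0, x ≤ r. r ≤ x, so x = r. From l | x, l | r. r | l, so l = r. i = l, so i = r. Since r = n, i = n. n = g, so i = g. k | i, so k | g.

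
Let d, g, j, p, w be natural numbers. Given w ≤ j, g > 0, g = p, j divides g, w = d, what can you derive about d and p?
d ≤ p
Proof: w = d and w ≤ j, hence d ≤ j. Because j divides g and g > 0, j ≤ g. g = p, so j ≤ p. Since d ≤ j, d ≤ p.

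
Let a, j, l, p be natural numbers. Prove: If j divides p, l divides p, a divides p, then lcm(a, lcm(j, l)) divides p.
Since j divides p and l divides p, lcm(j, l) divides p. a divides p, so lcm(a, lcm(j, l)) divides p.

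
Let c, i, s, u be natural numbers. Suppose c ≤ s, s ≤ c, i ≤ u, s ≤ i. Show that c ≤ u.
s ≤ c and c ≤ s, so s = c. s ≤ i and i ≤ u, hence s ≤ u. From s = c, c ≤ u.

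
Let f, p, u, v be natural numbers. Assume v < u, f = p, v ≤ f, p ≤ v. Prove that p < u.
Since f = p and v ≤ f, v ≤ p. p ≤ v, so v = p. v < u, so p < u.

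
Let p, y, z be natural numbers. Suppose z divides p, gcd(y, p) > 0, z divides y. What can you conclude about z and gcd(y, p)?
z ≤ gcd(y, p)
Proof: z divides y and z divides p, thus z divides gcd(y, p). Since gcd(y, p) > 0, z ≤ gcd(y, p).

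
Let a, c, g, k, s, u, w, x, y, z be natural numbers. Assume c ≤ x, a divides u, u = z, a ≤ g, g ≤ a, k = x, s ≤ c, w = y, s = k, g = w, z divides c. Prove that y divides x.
g = w and w = y, thus g = y. From a ≤ g and g ≤ a, a = g. Since a divides u, g divides u. Since u = z, g divides z. s = k and k = x, thus s = x. Since s ≤ c, x ≤ c. c ≤ x, so c = x. z divides c, so z divides x. Since g divides z, g divides x. g = y, so y divides x.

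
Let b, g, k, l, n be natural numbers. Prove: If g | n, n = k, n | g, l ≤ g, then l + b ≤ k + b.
Because g | n and n | g, g = n. From n = k, g = k. From l ≤ g, l ≤ k. Then l + b ≤ k + b.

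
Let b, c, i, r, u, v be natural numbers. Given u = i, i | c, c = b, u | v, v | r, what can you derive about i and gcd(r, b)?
i | gcd(r, b)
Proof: Since u | v and v | r, u | r. u = i, so i | r. c = b and i | c, hence i | b. From i | r, i | gcd(r, b).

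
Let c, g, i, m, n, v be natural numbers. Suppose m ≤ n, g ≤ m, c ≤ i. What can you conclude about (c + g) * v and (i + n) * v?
(c + g) * v ≤ (i + n) * v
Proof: Since g ≤ m and m ≤ n, g ≤ n. c ≤ i, so c + g ≤ i + n. Then (c + g) * v ≤ (i + n) * v.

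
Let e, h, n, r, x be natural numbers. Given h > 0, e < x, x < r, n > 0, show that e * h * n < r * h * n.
From e < x and x < r, e < r. Combining with h > 0, by multiplying by a positive, e * h < r * h. Combined with n > 0, by multiplying by a positive, e * h * n < r * h * n.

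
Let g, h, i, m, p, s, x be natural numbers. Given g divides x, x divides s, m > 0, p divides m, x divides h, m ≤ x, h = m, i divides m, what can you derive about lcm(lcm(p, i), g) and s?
lcm(lcm(p, i), g) divides s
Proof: h = m and x divides h, hence x divides m. m > 0, so x ≤ m. m ≤ x, so m = x. p divides m and i divides m, thus lcm(p, i) divides m. m = x, so lcm(p, i) divides x. Since g divides x, lcm(lcm(p, i), g) divides x. Since x divides s, lcm(lcm(p, i), g) divides s.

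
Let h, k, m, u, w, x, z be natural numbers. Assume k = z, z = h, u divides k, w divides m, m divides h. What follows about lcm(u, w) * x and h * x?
lcm(u, w) * x divides h * x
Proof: k = z and z = h, hence k = h. Since u divides k, u divides h. From w divides m and m divides h, w divides h. Since u divides h, lcm(u, w) divides h. Then lcm(u, w) * x divides h * x.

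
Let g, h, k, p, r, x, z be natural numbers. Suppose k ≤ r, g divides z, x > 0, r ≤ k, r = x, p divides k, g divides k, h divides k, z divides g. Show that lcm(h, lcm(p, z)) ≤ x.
k ≤ r and r ≤ k, therefore k = r. Since r = x, k = x. Because g divides z and z divides g, g = z. Since g divides k, z divides k. Since p divides k, lcm(p, z) divides k. Since h divides k, lcm(h, lcm(p, z)) divides k. k = x, so lcm(h, lcm(p, z)) divides x. Since x > 0, lcm(h, lcm(p, z)) ≤ x.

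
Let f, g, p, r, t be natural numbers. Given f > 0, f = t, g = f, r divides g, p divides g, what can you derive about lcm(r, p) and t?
lcm(r, p) ≤ t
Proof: r divides g and p divides g, therefore lcm(r, p) divides g. Since g = f, lcm(r, p) divides f. f > 0, so lcm(r, p) ≤ f. f = t, so lcm(r, p) ≤ t.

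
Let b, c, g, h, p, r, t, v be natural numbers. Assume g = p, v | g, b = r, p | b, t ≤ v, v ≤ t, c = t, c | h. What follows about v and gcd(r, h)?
v | gcd(r, h)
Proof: g = p and v | g, thus v | p. From b = r and p | b, p | r. v | p, so v | r. t ≤ v and v ≤ t, thus t = v. c = t and c | h, so t | h. t = v, so v | h. v | r, so v | gcd(r, h).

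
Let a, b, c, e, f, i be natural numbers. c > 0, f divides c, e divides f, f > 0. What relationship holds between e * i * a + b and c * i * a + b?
e * i * a + b ≤ c * i * a + b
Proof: e divides f and f > 0, hence e ≤ f. From f divides c and c > 0, f ≤ c. e ≤ f, so e ≤ c. By multiplying by a non-negative, e * i ≤ c * i. By multiplying by a non-negative, e * i * a ≤ c * i * a. Then e * i * a + b ≤ c * i * a + b.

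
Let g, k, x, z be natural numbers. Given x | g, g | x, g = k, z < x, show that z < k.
x | g and g | x, so x = g. g = k, so x = k. z < x, so z < k.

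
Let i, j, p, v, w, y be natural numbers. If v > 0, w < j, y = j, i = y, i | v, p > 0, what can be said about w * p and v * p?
w * p < v * p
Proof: i = y and y = j, so i = j. From i | v and v > 0, i ≤ v. Since i = j, j ≤ v. Because w < j, w < v. p > 0, so w * p < v * p.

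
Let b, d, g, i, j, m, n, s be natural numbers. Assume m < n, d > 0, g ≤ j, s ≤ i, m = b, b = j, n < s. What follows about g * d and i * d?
g * d < i * d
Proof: Because m < n and n < s, m < s. m = b, so b < s. Since b = j, j < s. Since g ≤ j, g < s. s ≤ i, so g < i. Combining with d > 0, by multiplying by a positive, g * d < i * d.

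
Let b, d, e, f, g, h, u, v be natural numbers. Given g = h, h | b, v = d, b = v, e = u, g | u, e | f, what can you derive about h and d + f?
h | d + f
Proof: b = v and h | b, so h | v. Because v = d, h | d. From g = h and g | u, h | u. Because e = u and e | f, u | f. h | u, so h | f. h | d, so h | d + f.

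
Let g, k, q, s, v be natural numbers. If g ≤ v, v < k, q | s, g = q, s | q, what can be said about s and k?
s < k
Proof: Since q | s and s | q, q = s. Since g = q, g = s. g ≤ v, so s ≤ v. Since v < k, s < k.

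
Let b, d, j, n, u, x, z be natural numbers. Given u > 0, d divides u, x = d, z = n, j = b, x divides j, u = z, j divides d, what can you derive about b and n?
b ≤ n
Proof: u = z and z = n, therefore u = n. x = d and x divides j, therefore d divides j. j divides d, so d = j. Since d divides u, j divides u. u > 0, so j ≤ u. u = n, so j ≤ n. j = b, so b ≤ n.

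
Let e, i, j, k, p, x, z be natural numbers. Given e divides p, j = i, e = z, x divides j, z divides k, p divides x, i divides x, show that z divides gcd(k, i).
Because j = i and x divides j, x divides i. Since i divides x, x = i. e = z and e divides p, therefore z divides p. Since p divides x, z divides x. x = i, so z divides i. From z divides k, z divides gcd(k, i).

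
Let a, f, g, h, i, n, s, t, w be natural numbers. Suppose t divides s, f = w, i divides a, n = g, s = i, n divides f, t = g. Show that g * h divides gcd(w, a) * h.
Since n = g and n divides f, g divides f. Because f = w, g divides w. Since s = i and t divides s, t divides i. From t = g, g divides i. i divides a, so g divides a. Because g divides w, g divides gcd(w, a). Then g * h divides gcd(w, a) * h.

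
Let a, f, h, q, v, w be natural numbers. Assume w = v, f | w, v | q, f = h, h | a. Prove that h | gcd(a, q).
f = h and f | w, hence h | w. Since w = v, h | v. Since v | q, h | q. Since h | a, h | gcd(a, q).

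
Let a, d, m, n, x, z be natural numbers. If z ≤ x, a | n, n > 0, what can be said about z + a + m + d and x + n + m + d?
z + a + m + d ≤ x + n + m + d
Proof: Because a | n and n > 0, a ≤ n. Since z ≤ x, z + a ≤ x + n. Then z + a + m ≤ x + n + m. Then z + a + m + d ≤ x + n + m + d.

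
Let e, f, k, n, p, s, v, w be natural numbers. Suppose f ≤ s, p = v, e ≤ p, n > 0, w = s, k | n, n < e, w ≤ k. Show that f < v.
Because k | n and n > 0, k ≤ n. Since w ≤ k, w ≤ n. Because n < e, w < e. From w = s, s < e. p = v and e ≤ p, hence e ≤ v. From s < e, s < v. Since f ≤ s, f < v.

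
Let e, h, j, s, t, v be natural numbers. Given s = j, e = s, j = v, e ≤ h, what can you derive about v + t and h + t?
v + t ≤ h + t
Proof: e = s and s = j, therefore e = j. Since e ≤ h, j ≤ h. Since j = v, v ≤ h. Then v + t ≤ h + t.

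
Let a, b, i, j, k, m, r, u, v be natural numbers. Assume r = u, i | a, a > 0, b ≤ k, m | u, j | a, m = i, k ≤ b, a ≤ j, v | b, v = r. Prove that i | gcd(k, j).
b ≤ k and k ≤ b, thus b = k. From m = i and m | u, i | u. Since v = r and r = u, v = u. Since v | b, u | b. Because i | u, i | b. From b = k, i | k. j | a and a > 0, thus j ≤ a. Since a ≤ j, a = j. i | a, so i | j. Because i | k, i | gcd(k, j).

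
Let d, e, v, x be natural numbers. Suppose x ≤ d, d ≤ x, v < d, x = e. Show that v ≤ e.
d ≤ x and x ≤ d, thus d = x. Since v < d, v < x. Since x = e, v < e. Then v ≤ e.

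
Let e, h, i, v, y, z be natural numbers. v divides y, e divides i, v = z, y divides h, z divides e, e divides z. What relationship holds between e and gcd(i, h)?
e divides gcd(i, h)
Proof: z divides e and e divides z, so z = e. Since v = z, v = e. From v divides y, e divides y. Since y divides h, e divides h. Since e divides i, e divides gcd(i, h).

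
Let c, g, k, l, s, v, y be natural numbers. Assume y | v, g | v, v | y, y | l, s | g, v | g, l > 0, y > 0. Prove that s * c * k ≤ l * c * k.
Since v | y and y | v, v = y. g | v and v | g, hence g = v. From s | g, s | v. v = y, so s | y. Since y > 0, s ≤ y. Since y | l and l > 0, y ≤ l. Since s ≤ y, s ≤ l. Then s * c ≤ l * c. Then s * c * k ≤ l * c * k.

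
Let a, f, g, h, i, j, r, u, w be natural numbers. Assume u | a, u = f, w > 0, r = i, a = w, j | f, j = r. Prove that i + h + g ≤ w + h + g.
u = f and u | a, thus f | a. a = w, so f | w. Since j | f, j | w. j = r, so r | w. Since w > 0, r ≤ w. r = i, so i ≤ w. Then i + h ≤ w + h. Then i + h + g ≤ w + h + g.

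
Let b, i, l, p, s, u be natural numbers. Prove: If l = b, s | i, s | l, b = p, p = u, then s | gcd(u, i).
l = b and b = p, so l = p. p = u, so l = u. Since s | l, s | u. Since s | i, s | gcd(u, i).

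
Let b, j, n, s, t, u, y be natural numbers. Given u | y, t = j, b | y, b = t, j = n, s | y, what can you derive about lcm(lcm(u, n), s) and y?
lcm(lcm(u, n), s) | y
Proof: Because b = t and t = j, b = j. j = n, so b = n. Since b | y, n | y. Since u | y, lcm(u, n) | y. Since s | y, lcm(lcm(u, n), s) | y.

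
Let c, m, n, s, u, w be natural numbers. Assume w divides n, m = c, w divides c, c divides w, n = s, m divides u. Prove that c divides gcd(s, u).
From w divides c and c divides w, w = c. n = s and w divides n, thus w divides s. w = c, so c divides s. Because m = c and m divides u, c divides u. c divides s, so c divides gcd(s, u).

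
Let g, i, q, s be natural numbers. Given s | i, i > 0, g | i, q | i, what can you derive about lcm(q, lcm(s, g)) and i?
lcm(q, lcm(s, g)) ≤ i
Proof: s | i and g | i, so lcm(s, g) | i. From q | i, lcm(q, lcm(s, g)) | i. Since i > 0, lcm(q, lcm(s, g)) ≤ i.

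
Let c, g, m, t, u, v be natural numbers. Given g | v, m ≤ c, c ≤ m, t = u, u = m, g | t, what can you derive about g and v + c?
g | v + c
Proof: m ≤ c and c ≤ m, thus m = c. t = u and u = m, hence t = m. g | t, so g | m. m = c, so g | c. From g | v, g | v + c.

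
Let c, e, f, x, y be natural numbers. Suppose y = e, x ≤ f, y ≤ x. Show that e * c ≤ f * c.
y ≤ x and x ≤ f, so y ≤ f. y = e, so e ≤ f. Then e * c ≤ f * c.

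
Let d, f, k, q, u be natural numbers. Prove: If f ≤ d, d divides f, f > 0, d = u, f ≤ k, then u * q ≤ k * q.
Since d divides f and f > 0, d ≤ f. f ≤ d, so f = d. Since d = u, f = u. Since f ≤ k, u ≤ k. By multiplying by a non-negative, u * q ≤ k * q.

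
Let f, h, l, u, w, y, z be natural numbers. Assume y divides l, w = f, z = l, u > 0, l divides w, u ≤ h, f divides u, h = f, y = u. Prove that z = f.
Since w = f and l divides w, l divides f. From h = f and u ≤ h, u ≤ f. f divides u and u > 0, so f ≤ u. u ≤ f, so u = f. y = u and y divides l, so u divides l. Since u = f, f divides l. Since l divides f, l = f. z = l, so z = f.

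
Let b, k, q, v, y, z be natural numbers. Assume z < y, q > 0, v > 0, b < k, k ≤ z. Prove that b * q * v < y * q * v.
k ≤ z and z < y, thus k < y. Since b < k, b < y. Since q > 0, b * q < y * q. Since v > 0, b * q * v < y * q * v.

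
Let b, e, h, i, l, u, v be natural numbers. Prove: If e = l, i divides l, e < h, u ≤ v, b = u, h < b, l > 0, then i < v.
Because i divides l and l > 0, i ≤ l. e = l and e < h, therefore l < h. Since h < b, l < b. Since i ≤ l, i < b. b = u, so i < u. Since u ≤ v, i < v.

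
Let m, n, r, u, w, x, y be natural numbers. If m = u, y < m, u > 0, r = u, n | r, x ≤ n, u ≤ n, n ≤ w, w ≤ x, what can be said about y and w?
y < w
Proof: From r = u and n | r, n | u. Since u > 0, n ≤ u. Since u ≤ n, u = n. m = u, so m = n. From w ≤ x and x ≤ n, w ≤ n. n ≤ w, so n = w. m = n, so m = w. Since y < m, y < w.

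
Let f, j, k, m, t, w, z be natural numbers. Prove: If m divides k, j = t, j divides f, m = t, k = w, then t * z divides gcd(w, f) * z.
Because k = w and m divides k, m divides w. m = t, so t divides w. j = t and j divides f, so t divides f. Since t divides w, t divides gcd(w, f). Then t * z divides gcd(w, f) * z.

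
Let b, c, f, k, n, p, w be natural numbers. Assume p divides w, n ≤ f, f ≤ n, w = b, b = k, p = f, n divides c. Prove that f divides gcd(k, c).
From w = b and b = k, w = k. p = f and p divides w, thus f divides w. Since w = k, f divides k. n ≤ f and f ≤ n, hence n = f. Since n divides c, f divides c. Since f divides k, f divides gcd(k, c).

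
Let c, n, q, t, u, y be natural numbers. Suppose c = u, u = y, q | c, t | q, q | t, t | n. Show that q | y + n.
Because c = u and u = y, c = y. q | c, so q | y. t | q and q | t, therefore t = q. t | n, so q | n. Since q | y, q | y + n.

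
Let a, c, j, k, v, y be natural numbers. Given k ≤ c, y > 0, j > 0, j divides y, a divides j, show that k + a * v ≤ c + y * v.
Because a divides j and j > 0, a ≤ j. From j divides y and y > 0, j ≤ y. a ≤ j, so a ≤ y. By multiplying by a non-negative, a * v ≤ y * v. Since k ≤ c, k + a * v ≤ c + y * v.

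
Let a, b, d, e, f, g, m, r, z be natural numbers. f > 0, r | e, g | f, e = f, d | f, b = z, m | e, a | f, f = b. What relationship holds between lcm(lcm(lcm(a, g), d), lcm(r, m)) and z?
lcm(lcm(lcm(a, g), d), lcm(r, m)) ≤ z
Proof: f = b and b = z, thus f = z. a | f and g | f, therefore lcm(a, g) | f. Since d | f, lcm(lcm(a, g), d) | f. Because r | e and m | e, lcm(r, m) | e. Since e = f, lcm(r, m) | f. Since lcm(lcm(a, g), d) | f, lcm(lcm(lcm(a, g), d), lcm(r, m)) | f. f > 0, so lcm(lcm(lcm(a, g), d), lcm(r, m)) ≤ f. f = z, so lcm(lcm(lcm(a, g), d), lcm(r, m)) ≤ z.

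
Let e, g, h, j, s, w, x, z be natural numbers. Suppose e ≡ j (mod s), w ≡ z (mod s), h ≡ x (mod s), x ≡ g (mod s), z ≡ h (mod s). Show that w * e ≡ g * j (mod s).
w ≡ z (mod s) and z ≡ h (mod s), hence w ≡ h (mod s). Since h ≡ x (mod s), w ≡ x (mod s). x ≡ g (mod s), so w ≡ g (mod s). Using e ≡ j (mod s) and multiplying congruences, w * e ≡ g * j (mod s).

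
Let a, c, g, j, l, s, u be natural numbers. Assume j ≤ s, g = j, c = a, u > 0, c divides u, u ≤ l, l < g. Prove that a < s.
c divides u and u > 0, hence c ≤ u. Since c = a, a ≤ u. g = j and l < g, thus l < j. Since j ≤ s, l < s. From u ≤ l, u < s. Since a ≤ u, a < s.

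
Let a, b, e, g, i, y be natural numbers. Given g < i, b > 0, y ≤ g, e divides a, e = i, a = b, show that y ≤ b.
Since y ≤ g and g < i, y < i. a = b and e divides a, so e divides b. Since b > 0, e ≤ b. e = i, so i ≤ b. y < i, so y < b. Then y ≤ b.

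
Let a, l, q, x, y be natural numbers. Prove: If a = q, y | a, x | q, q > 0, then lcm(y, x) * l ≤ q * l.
Since a = q and y | a, y | q. Since x | q, lcm(y, x) | q. q > 0, so lcm(y, x) ≤ q. Then lcm(y, x) * l ≤ q * l.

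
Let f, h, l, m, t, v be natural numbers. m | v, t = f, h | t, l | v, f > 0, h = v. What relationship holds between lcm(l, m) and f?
lcm(l, m) ≤ f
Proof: Because l | v and m | v, lcm(l, m) | v. h = v and h | t, thus v | t. t = f, so v | f. lcm(l, m) | v, so lcm(l, m) | f. Since f > 0, lcm(l, m) ≤ f.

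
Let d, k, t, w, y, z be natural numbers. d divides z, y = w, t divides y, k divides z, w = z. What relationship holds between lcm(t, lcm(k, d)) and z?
lcm(t, lcm(k, d)) divides z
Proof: y = w and w = z, thus y = z. Since t divides y, t divides z. k divides z and d divides z, thus lcm(k, d) divides z. t divides z, so lcm(t, lcm(k, d)) divides z.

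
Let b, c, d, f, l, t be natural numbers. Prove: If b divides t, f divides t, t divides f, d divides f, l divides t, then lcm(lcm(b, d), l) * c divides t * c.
From f divides t and t divides f, f = t. Since d divides f, d divides t. b divides t, so lcm(b, d) divides t. Since l divides t, lcm(lcm(b, d), l) divides t. Then lcm(lcm(b, d), l) * c divides t * c.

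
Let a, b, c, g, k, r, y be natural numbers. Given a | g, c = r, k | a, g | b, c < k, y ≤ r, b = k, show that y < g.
k | a and a | g, so k | g. b = k and g | b, thus g | k. k | g, so k = g. Because c = r and c < k, r < k. y ≤ r, so y < k. Since k = g, y < g.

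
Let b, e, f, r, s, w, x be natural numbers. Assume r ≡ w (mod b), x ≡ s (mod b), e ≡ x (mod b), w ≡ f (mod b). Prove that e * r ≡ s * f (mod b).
Because e ≡ x (mod b) and x ≡ s (mod b), e ≡ s (mod b). r ≡ w (mod b) and w ≡ f (mod b), therefore r ≡ f (mod b). e ≡ s (mod b), so e * r ≡ s * f (mod b).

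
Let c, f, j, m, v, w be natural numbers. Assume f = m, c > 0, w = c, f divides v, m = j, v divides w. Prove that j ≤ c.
Because f divides v and v divides w, f divides w. Since f = m, m divides w. w = c, so m divides c. c > 0, so m ≤ c. Since m = j, j ≤ c.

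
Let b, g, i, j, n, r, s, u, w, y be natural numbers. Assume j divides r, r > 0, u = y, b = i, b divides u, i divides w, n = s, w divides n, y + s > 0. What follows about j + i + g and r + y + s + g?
j + i + g ≤ r + y + s + g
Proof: Since j divides r and r > 0, j ≤ r. Since b = i and b divides u, i divides u. Since u = y, i divides y. n = s and w divides n, thus w divides s. i divides w, so i divides s. Since i divides y, i divides y + s. Since y + s > 0, i ≤ y + s. j ≤ r, so j + i ≤ r + y + s. Then j + i + g ≤ r + y + s + g.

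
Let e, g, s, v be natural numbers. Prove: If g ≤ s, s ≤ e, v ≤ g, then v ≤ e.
Since v ≤ g and g ≤ s, v ≤ s. Since s ≤ e, v ≤ e.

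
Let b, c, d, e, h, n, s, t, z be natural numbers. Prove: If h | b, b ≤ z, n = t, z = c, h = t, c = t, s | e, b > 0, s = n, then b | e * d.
From h = t and h | b, t | b. Since b > 0, t ≤ b. z = c and c = t, so z = t. b ≤ z, so b ≤ t. From t ≤ b, t = b. From n = t, n = b. From s = n and s | e, n | e. Since n = b, b | e. Then b | e * d.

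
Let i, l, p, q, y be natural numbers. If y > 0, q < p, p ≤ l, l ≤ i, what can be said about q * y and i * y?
q * y < i * y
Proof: q < p and p ≤ l, thus q < l. Since l ≤ i, q < i. Combining with y > 0, by multiplying by a positive, q * y < i * y.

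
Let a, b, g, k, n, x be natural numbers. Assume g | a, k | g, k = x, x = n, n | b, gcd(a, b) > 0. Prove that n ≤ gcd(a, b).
k | g and g | a, so k | a. k = x, so x | a. Since x = n, n | a. Since n | b, n | gcd(a, b). gcd(a, b) > 0, so n ≤ gcd(a, b).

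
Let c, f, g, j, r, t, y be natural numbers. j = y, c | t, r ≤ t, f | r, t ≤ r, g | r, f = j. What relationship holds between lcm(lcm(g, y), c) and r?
lcm(lcm(g, y), c) | r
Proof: f = j and f | r, so j | r. Since j = y, y | r. Since g | r, lcm(g, y) | r. Because t ≤ r and r ≤ t, t = r. From c | t, c | r. lcm(g, y) | r, so lcm(lcm(g, y), c) | r.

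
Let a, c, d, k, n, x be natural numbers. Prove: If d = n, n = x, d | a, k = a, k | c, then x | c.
d = n and n = x, thus d = x. Because d | a, x | a. Because k = a and k | c, a | c. Since x | a, x | c.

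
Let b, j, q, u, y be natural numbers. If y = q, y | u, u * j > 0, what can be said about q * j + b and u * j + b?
q * j + b ≤ u * j + b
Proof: y = q and y | u, hence q | u. Then q * j | u * j. u * j > 0, so q * j ≤ u * j. Then q * j + b ≤ u * j + b.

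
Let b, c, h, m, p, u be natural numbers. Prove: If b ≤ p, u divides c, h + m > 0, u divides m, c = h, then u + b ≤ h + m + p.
From c = h and u divides c, u divides h. u divides m, so u divides h + m. h + m > 0, so u ≤ h + m. Since b ≤ p, u + b ≤ h + m + p.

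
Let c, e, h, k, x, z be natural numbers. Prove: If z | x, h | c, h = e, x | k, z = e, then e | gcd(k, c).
Since z | x and x | k, z | k. z = e, so e | k. h = e and h | c, therefore e | c. Since e | k, e | gcd(k, c).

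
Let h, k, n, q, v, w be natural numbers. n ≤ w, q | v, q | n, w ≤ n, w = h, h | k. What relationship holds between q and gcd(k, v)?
q | gcd(k, v)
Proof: From n ≤ w and w ≤ n, n = w. Since w = h, n = h. Because q | n, q | h. Since h | k, q | k. q | v, so q | gcd(k, v).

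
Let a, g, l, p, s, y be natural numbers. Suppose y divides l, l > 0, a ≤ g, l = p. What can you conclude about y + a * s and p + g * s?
y + a * s ≤ p + g * s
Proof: Because y divides l and l > 0, y ≤ l. l = p, so y ≤ p. Since a ≤ g, by multiplying by a non-negative, a * s ≤ g * s. Since y ≤ p, y + a * s ≤ p + g * s.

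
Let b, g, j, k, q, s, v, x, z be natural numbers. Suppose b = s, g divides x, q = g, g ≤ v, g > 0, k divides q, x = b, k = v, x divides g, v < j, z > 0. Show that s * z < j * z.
g divides x and x divides g, therefore g = x. x = b and b = s, hence x = s. Because g = x, g = s. Because k = v and k divides q, v divides q. q = g, so v divides g. Since g > 0, v ≤ g. g ≤ v, so v = g. Since v < j, g < j. Since g = s, s < j. Because z > 0, by multiplying by a positive, s * z < j * z.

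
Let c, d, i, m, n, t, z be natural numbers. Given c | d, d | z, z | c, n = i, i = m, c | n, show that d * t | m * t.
d | z and z | c, so d | c. c | d, so c = d. n = i and i = m, hence n = m. c | n, so c | m. c = d, so d | m. Then d * t | m * t.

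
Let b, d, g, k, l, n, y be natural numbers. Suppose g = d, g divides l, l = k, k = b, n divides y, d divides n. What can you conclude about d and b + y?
d divides b + y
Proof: l = k and g divides l, so g divides k. From k = b, g divides b. From g = d, d divides b. d divides n and n divides y, so d divides y. Since d divides b, d divides b + y.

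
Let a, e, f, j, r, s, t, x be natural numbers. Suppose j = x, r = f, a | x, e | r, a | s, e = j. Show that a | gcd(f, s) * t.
From e = j and j = x, e = x. r = f and e | r, therefore e | f. Since e = x, x | f. a | x, so a | f. Since a | s, a | gcd(f, s). Then a | gcd(f, s) * t.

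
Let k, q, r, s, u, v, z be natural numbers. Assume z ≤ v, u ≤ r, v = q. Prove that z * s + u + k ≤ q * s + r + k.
v = q and z ≤ v, so z ≤ q. By multiplying by a non-negative, z * s ≤ q * s. Since u ≤ r, z * s + u ≤ q * s + r. Then z * s + u + k ≤ q * s + r + k.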